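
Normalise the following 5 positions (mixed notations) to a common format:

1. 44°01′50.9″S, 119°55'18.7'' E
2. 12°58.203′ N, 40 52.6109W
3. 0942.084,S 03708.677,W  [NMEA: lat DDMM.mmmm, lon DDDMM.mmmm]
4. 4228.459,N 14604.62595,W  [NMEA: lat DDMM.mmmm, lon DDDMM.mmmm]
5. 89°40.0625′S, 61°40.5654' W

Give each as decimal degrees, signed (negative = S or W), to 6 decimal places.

1. -44.030806, 119.921861
2. 12.970050, -40.876848
3. -9.701400, -37.144617
4. 42.474317, -146.077099
5. -89.667708, -61.676090

Point 1:
  Latitude: 44 + 1/60 + 50.9/3600 = 44.0308056
  S → negative
  λ: 55′ + 18.7″ = 55.31167′; 119 + 55.31167/60 = 119.9218611
  E → positive
Point 2:
  Latitude: 12 + 58.203/60 = 12.9700500
  N ⇒ keep positive
  Lon: 40 + 52.6109/60 = 40.8768483
  W ⇒ negate
Point 3:
  Latitude: split at 2 digits → 09° and 42.084′; 9 + 42.084/60 = 9.7014000
  S → negative
  Longitude: degrees = first 3 digits = 37, minutes = 8.677; 37 + 8.677/60 = 37.1446167
  W → negative
Point 4:
  Lat: split at 2 digits → 42° and 28.459′; 42 + 28.459/60 = 42.4743167
  N → positive
  Longitude: split at 3 digits → 146° and 4.62595′; 146 + 4.62595/60 = 146.0770992
  hemisphere W, so the sign is −
Point 5:
  Latitude: 40.0625′ = 0.667708°; total 89.6677083
  S ⇒ negate
  λ: 40.5654′ = 0.676090°; total 61.6760900
  hemisphere W, so the sign is −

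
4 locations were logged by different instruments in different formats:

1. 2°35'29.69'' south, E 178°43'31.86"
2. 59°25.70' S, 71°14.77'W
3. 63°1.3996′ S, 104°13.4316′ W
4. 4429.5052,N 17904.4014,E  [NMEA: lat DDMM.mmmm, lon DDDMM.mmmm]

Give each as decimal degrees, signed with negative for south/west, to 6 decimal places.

1. -2.591581, 178.725517
2. -59.428333, -71.246167
3. -63.023327, -104.223860
4. 44.491753, 179.073357

Point 1:
  Lat: 35′ + 29.69″ = 35.49483′; 2 + 35.49483/60 = 2.5915806
  hemisphere S, so the sign is −
  λ: 43′ + 31.86″ = 43.53100′; 178 + 43.53100/60 = 178.7255167
  E → positive
Point 2:
  Latitude: 25.7′ = 0.428333°; total 59.4283333
  S ⇒ negate
  Longitude: 71 + 14.77/60 = 71.2461667
  W → negative
Point 3:
  φ: 1.3996′ = 0.023327°; total 63.0233267
  hemisphere S, so the sign is −
  λ: 104 + 13.4316/60 = 104.2238600
  hemisphere W, so the sign is −
Point 4:
  Lat: split at 2 digits → 44° and 29.5052′; 44 + 29.5052/60 = 44.4917533
  N ⇒ keep positive
  Lon: split at 3 digits → 179° and 4.4014′; 179 + 4.4014/60 = 179.0733567
  E ⇒ keep positive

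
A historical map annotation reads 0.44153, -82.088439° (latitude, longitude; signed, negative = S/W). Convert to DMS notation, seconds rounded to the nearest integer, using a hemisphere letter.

0°26′30″ N, 82°05′18″ W

Latitude: 0.441530° → 26.49180′; 0.49180 × 60 = 29.51″
Longitude is negative → W; |value| = 82.088439
Lon: 0.088439° → 5.30634′; 0.30634 × 60 = 18.38″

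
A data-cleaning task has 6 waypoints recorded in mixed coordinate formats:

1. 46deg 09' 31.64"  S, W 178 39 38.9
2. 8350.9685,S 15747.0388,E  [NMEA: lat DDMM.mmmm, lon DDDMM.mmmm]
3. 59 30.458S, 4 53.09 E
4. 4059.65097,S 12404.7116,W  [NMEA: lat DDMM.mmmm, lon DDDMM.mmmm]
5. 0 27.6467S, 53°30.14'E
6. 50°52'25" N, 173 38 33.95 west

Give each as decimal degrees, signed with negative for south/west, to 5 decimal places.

1. -46.15879, -178.66081
2. -83.84948, 157.78398
3. -59.50763, 4.88483
4. -40.99418, -124.07853
5. -0.46078, 53.50233
6. 50.87361, -173.64276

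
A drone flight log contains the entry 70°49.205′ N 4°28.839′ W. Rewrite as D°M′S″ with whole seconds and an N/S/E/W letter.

70°49′12″ N, 4°28′50″ W

Lat: fractional minutes 0.20500 × 60 = 12.30″
Longitude: 28.83900′ → 28′ and 0.83900 × 60 = 50.34″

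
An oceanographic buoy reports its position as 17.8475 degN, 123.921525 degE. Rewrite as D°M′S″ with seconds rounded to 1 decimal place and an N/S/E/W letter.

Latitude: whole degrees 17; 50.85000′ → 50′ and 51.000″
Longitude: 0.921525 × 60 = 55.29150′ → 55′, remainder × 60 = 17.490″

17°50′51.0″ N, 123°55′17.5″ E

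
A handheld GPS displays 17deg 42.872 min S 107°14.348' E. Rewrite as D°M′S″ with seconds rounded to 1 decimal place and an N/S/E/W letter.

17°42′52.3″ S, 107°14′20.9″ E

Latitude: 42.87200′ → 42′ and 0.87200 × 60 = 52.320″
Lon: fractional minutes 0.34800 × 60 = 20.880″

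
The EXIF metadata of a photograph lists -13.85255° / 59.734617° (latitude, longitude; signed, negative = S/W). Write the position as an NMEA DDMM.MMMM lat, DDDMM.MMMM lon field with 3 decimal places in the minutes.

Latitude is negative → S; |value| = 13.852550
Lat: 13° + 0.852550 × 60 = 13° 51.15300′
λ: fractional part 0.734617 → 44.07702 minutes

1351.153,S / 05944.077,E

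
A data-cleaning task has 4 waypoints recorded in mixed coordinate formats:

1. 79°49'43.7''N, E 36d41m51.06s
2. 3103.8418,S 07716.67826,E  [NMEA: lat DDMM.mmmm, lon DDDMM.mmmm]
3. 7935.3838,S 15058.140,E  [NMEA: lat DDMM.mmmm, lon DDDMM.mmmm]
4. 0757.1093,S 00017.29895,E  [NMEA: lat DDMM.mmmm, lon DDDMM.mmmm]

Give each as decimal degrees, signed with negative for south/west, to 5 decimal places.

1. 79.82881, 36.69752
2. -31.06403, 77.27797
3. -79.58973, 150.96900
4. -7.95182, 0.28832

Point 1:
  Lat: 79 + 49/60 + 43.7/3600 = 79.828806
  N ⇒ keep positive
  λ: 41′ + 51.06″ = 41.85100′; 36 + 41.85100/60 = 36.697517
  E → positive
Point 2:
  Latitude: degrees = first 2 digits = 31, minutes = 3.8418; 31 + 3.8418/60 = 31.064030
  S → negative
  λ: split at 3 digits → 077° and 16.67826′; 77 + 16.67826/60 = 77.277971
  E → positive
Point 3:
  Latitude: degrees = first 2 digits = 79, minutes = 35.3838; 79 + 35.3838/60 = 79.589730
  S → negative
  Lon: degrees = first 3 digits = 150, minutes = 58.14; 150 + 58.14/60 = 150.969000
  E → positive
Point 4:
  φ: split at 2 digits → 07° and 57.1093′; 7 + 57.1093/60 = 7.951822
  S ⇒ negate
  Lon: split at 3 digits → 000° and 17.29895′; 0 + 17.29895/60 = 0.288316
  E → positive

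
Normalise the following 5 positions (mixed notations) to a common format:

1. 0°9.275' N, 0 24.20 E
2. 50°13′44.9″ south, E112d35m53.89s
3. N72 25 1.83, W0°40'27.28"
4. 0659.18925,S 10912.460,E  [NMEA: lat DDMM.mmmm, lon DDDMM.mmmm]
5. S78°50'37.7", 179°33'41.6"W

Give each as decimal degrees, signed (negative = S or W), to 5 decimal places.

1. 0.15458, 0.40333
2. -50.22914, 112.59830
3. 72.41718, -0.67424
4. -6.98649, 109.20767
5. -78.84381, -179.56156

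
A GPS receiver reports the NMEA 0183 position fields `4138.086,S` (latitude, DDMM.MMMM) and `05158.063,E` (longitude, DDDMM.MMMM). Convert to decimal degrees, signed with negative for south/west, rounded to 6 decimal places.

φ: degrees = first 2 digits = 41, minutes = 38.086; 41 + 38.086/60 = 41.6347667
S ⇒ negate
Lon: degrees = first 3 digits = 51, minutes = 58.063; 51 + 58.063/60 = 51.9677167
E ⇒ keep positive

-41.634767, 51.967717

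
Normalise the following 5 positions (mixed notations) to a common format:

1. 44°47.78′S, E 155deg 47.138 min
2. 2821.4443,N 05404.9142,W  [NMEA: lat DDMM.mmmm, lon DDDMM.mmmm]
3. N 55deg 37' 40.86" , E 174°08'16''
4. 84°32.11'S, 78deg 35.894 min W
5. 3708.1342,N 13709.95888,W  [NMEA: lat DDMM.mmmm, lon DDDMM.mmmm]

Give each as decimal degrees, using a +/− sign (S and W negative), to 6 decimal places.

1. -44.796333, 155.785633
2. 28.357405, -54.081903
3. 55.628017, 174.137778
4. -84.535167, -78.598233
5. 37.135570, -137.165981

Point 1:
  φ: 47.78′ = 0.796333°; total 44.7963333
  hemisphere S, so the sign is −
  λ: 47.138′ = 0.785633°; total 155.7856333
  E → positive
Point 2:
  φ: split at 2 digits → 28° and 21.4443′; 28 + 21.4443/60 = 28.3574050
  N ⇒ keep positive
  Lon: split at 3 digits → 054° and 4.9142′; 54 + 4.9142/60 = 54.0819033
  W ⇒ negate
Point 3:
  φ: 55 + 37/60 + 40.86/3600 = 55.6280167
  N ⇒ keep positive
  Lon: 174 + 8/60 + 16/3600 = 174.1377778
  E → positive
Point 4:
  Lat: 84 + 32.11/60 = 84.5351667
  hemisphere S, so the sign is −
  λ: 78 + 35.894/60 = 78.5982333
  hemisphere W, so the sign is −
Point 5:
  Lat: degrees = first 2 digits = 37, minutes = 8.1342; 37 + 8.1342/60 = 37.1355700
  N ⇒ keep positive
  λ: split at 3 digits → 137° and 9.95888′; 137 + 9.95888/60 = 137.1659813
  W → negative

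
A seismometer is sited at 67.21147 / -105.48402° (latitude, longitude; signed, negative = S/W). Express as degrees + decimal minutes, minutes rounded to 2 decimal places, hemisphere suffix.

Latitude: 67° + 0.211470 × 60 = 67° 12.6882′
Longitude is negative → W; |value| = 105.484020
Longitude: 105° + 0.484020 × 60 = 105° 29.0412′

67° 12.69′ N, 105° 29.04′ W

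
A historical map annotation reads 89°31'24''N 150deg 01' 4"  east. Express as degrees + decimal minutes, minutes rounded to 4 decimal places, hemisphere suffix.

89° 31.4000′ N, 150° 1.0667′ E

φ: 31 + 24/60 = 31.400000′
Lon: seconds/60 = 0.06667; minutes = 1 + 0.06667 = 1.066667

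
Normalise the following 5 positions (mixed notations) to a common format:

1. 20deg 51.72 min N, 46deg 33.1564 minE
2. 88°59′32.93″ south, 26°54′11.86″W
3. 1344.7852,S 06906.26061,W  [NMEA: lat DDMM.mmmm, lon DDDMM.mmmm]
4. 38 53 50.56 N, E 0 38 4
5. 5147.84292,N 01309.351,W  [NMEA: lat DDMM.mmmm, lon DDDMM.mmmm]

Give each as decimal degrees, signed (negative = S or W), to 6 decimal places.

Point 1:
  Lat: 20 + 51.72/60 = 20.8620000
  N ⇒ keep positive
  Longitude: 33.1564′ = 0.552607°; total 46.5526067
  E ⇒ keep positive
Point 2:
  φ: 88° + 59/60 + 32.93/3600 = 88 + 0.983333 + 0.009147 = 88.9924806
  S → negative
  Longitude: 26 + 54/60 + 11.86/3600 = 26.9032944
  W ⇒ negate
Point 3:
  φ: split at 2 digits → 13° and 44.7852′; 13 + 44.7852/60 = 13.7464200
  S ⇒ negate
  λ: split at 3 digits → 069° and 6.26061′; 69 + 6.26061/60 = 69.1043435
  W → negative
Point 4:
  φ: 38 + 53/60 + 50.56/3600 = 38.8973778
  N ⇒ keep positive
  Lon: 0 + 38/60 + 4/3600 = 0.6344444
  E → positive
Point 5:
  Latitude: split at 2 digits → 51° and 47.84292′; 51 + 47.84292/60 = 51.7973820
  N ⇒ keep positive
  λ: split at 3 digits → 013° and 9.351′; 13 + 9.351/60 = 13.1558500
  W ⇒ negate

1. 20.862000, 46.552607
2. -88.992481, -26.903294
3. -13.746420, -69.104344
4. 38.897378, 0.634444
5. 51.797382, -13.155850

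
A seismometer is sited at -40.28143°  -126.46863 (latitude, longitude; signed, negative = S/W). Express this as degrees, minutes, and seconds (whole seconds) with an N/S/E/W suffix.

40°16′53″ S, 126°28′7″ W

Latitude is negative → S; |value| = 40.281430
Latitude: 0.281430 × 60 = 16.88580′ → 16′, remainder × 60 = 53.15″
Longitude is negative → W; |value| = 126.468630
Longitude: 0.468630° → 28.11780′; 0.11780 × 60 = 7.07″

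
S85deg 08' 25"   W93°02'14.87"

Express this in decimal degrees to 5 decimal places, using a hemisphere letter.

85.14028° S, 93.03746° W

Latitude: 8′ + 25″ = 8.41667′; 85 + 8.41667/60 = 85.140278
λ: 93 + 2/60 + 14.87/3600 = 93.037464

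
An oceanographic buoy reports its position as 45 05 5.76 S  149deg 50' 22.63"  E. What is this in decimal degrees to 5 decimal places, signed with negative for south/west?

-45.08493, 149.83962

Latitude: 45 + 5/60 + 5.76/3600 = 45.084933
hemisphere S, so the sign is −
λ: 149 + 50/60 + 22.63/3600 = 149.839619
E → positive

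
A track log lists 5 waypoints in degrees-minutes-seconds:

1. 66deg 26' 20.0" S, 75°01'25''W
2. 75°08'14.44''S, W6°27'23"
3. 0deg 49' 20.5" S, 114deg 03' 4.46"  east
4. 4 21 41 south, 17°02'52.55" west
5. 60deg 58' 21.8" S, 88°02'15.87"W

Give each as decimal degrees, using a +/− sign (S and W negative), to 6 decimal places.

Point 1:
  Latitude: 26′ + 20″ = 26.33333′; 66 + 26.33333/60 = 66.4388889
  hemisphere S, so the sign is −
  λ: 1′ + 25″ = 1.41667′; 75 + 1.41667/60 = 75.0236111
  W → negative
Point 2:
  Latitude: 8′ + 14.44″ = 8.24067′; 75 + 8.24067/60 = 75.1373444
  hemisphere S, so the sign is −
  λ: 27′ + 23″ = 27.38333′; 6 + 27.38333/60 = 6.4563889
  W ⇒ negate
Point 3:
  Lat: 0 + 49/60 + 20.5/3600 = 0.8223611
  S ⇒ negate
  Longitude: 3′ + 4.46″ = 3.07433′; 114 + 3.07433/60 = 114.0512389
  E ⇒ keep positive
Point 4:
  Latitude: 4 + 21/60 + 41/3600 = 4.3613889
  S → negative
  λ: 2′ + 52.55″ = 2.87583′; 17 + 2.87583/60 = 17.0479306
  hemisphere W, so the sign is −
Point 5:
  Latitude: 60 + 58/60 + 21.8/3600 = 60.9727222
  S ⇒ negate
  Lon: 88° + 2/60 + 15.87/3600 = 88 + 0.033333 + 0.004408 = 88.0377417
  hemisphere W, so the sign is −

1. -66.438889, -75.023611
2. -75.137344, -6.456389
3. -0.822361, 114.051239
4. -4.361389, -17.047931
5. -60.972722, -88.037742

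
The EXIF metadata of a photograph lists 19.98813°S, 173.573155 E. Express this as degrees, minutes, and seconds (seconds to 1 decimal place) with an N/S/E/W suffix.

Latitude: 0.988130 × 60 = 59.28780′ → 59′, remainder × 60 = 17.268″
λ: whole degrees 173; 34.38930′ → 34′ and 23.358″

19°59′17.3″ S, 173°34′23.4″ E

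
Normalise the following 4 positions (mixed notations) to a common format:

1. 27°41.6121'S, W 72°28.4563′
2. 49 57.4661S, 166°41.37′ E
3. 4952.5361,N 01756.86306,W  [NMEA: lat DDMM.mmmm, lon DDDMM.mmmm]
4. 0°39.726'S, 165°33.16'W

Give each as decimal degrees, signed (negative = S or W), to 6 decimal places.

Point 1:
  Lat: 41.6121′ = 0.693535°; total 27.6935350
  S ⇒ negate
  λ: 72 + 28.4563/60 = 72.4742717
  hemisphere W, so the sign is −
Point 2:
  Latitude: 57.4661′ = 0.957768°; total 49.9577683
  S ⇒ negate
  Lon: 166 + 41.37/60 = 166.6895000
  E → positive
Point 3:
  Lat: split at 2 digits → 49° and 52.5361′; 49 + 52.5361/60 = 49.8756017
  N ⇒ keep positive
  Longitude: degrees = first 3 digits = 17, minutes = 56.86306; 17 + 56.86306/60 = 17.9477177
  W → negative
Point 4:
  Latitude: 0 + 39.726/60 = 0.6621000
  S → negative
  λ: 33.16′ = 0.552667°; total 165.5526667
  W ⇒ negate

1. -27.693535, -72.474272
2. -49.957768, 166.689500
3. 49.875602, -17.947718
4. -0.662100, -165.552667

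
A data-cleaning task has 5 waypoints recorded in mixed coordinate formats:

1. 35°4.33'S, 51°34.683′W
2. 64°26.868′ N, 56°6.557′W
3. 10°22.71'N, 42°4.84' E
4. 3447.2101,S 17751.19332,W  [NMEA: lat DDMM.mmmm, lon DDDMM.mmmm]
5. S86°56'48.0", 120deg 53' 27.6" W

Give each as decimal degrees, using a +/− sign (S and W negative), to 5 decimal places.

Point 1:
  Lat: 4.33′ = 0.072167°; total 35.072167
  hemisphere S, so the sign is −
  Longitude: 34.683′ = 0.578050°; total 51.578050
  hemisphere W, so the sign is −
Point 2:
  Lat: 26.868′ = 0.447800°; total 64.447800
  N ⇒ keep positive
  λ: 56 + 6.557/60 = 56.109283
  W ⇒ negate
Point 3:
  Latitude: 22.71′ = 0.378500°; total 10.378500
  N ⇒ keep positive
  Longitude: 4.84′ = 0.080667°; total 42.080667
  E → positive
Point 4:
  Lat: degrees = first 2 digits = 34, minutes = 47.2101; 34 + 47.2101/60 = 34.786835
  S ⇒ negate
  Lon: degrees = first 3 digits = 177, minutes = 51.19332; 177 + 51.19332/60 = 177.853222
  W ⇒ negate
Point 5:
  φ: 86 + 56/60 + 48/3600 = 86.946667
  S ⇒ negate
  Lon: 120° + 53/60 + 27.6/3600 = 120 + 0.883333 + 0.007667 = 120.891000
  W ⇒ negate

1. -35.07217, -51.57805
2. 64.44780, -56.10928
3. 10.37850, 42.08067
4. -34.78684, -177.85322
5. -86.94667, -120.89100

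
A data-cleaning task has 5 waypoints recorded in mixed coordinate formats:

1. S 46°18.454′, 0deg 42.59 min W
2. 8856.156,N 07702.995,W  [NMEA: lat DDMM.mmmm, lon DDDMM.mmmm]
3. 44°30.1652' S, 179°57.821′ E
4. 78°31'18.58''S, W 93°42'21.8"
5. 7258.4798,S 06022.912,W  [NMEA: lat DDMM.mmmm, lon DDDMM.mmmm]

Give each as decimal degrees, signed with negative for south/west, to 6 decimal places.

1. -46.307567, -0.709833
2. 88.935933, -77.049917
3. -44.502753, 179.963683
4. -78.521828, -93.706056
5. -72.974663, -60.381867

Point 1:
  Lat: 46 + 18.454/60 = 46.3075667
  S ⇒ negate
  Longitude: 0 + 42.59/60 = 0.7098333
  W → negative
Point 2:
  φ: split at 2 digits → 88° and 56.156′; 88 + 56.156/60 = 88.9359333
  N ⇒ keep positive
  Lon: split at 3 digits → 077° and 2.995′; 77 + 2.995/60 = 77.0499167
  W → negative
Point 3:
  Lat: 44 + 30.1652/60 = 44.5027533
  S ⇒ negate
  Longitude: 179 + 57.821/60 = 179.9636833
  E → positive
Point 4:
  Lat: 78° + 31/60 + 18.58/3600 = 78 + 0.516667 + 0.005161 = 78.5218278
  hemisphere S, so the sign is −
  Lon: 93° + 42/60 + 21.8/3600 = 93 + 0.700000 + 0.006056 = 93.7060556
  hemisphere W, so the sign is −
Point 5:
  φ: split at 2 digits → 72° and 58.4798′; 72 + 58.4798/60 = 72.9746633
  S → negative
  λ: degrees = first 3 digits = 60, minutes = 22.912; 60 + 22.912/60 = 60.3818667
  hemisphere W, so the sign is −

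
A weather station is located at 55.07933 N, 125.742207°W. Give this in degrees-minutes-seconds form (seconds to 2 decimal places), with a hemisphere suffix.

55°04′45.59″ N, 125°44′31.95″ W

Latitude: whole degrees 55; 4.75980′ → 4′ and 45.5880″
Lon: whole degrees 125; 44.53242′ → 44′ and 31.9452″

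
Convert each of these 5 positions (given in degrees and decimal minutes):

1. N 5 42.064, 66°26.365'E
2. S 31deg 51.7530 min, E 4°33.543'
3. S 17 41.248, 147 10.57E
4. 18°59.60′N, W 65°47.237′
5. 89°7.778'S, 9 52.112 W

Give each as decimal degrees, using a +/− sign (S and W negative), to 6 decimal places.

Point 1:
  Lat: 5 + 42.064/60 = 5.7010667
  N ⇒ keep positive
  Lon: 26.365′ = 0.439417°; total 66.4394167
  E → positive
Point 2:
  Latitude: 31 + 51.753/60 = 31.8625500
  hemisphere S, so the sign is −
  Lon: 33.543′ = 0.559050°; total 4.5590500
  E ⇒ keep positive
Point 3:
  Lat: 17 + 41.248/60 = 17.6874667
  S → negative
  Lon: 147 + 10.57/60 = 147.1761667
  E → positive
Point 4:
  Lat: 18 + 59.6/60 = 18.9933333
  N → positive
  Lon: 47.237′ = 0.787283°; total 65.7872833
  hemisphere W, so the sign is −
Point 5:
  φ: 89 + 7.778/60 = 89.1296333
  hemisphere S, so the sign is −
  Longitude: 9 + 52.112/60 = 9.8685333
  W → negative

1. 5.701067, 66.439417
2. -31.862550, 4.559050
3. -17.687467, 147.176167
4. 18.993333, -65.787283
5. -89.129633, -9.868533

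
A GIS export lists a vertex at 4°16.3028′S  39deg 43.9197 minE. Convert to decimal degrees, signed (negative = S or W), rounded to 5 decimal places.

-4.27171, 39.73200

φ: 4 + 16.3028/60 = 4.271713
S → negative
Longitude: 43.9197′ = 0.731995°; total 39.731995
E ⇒ keep positive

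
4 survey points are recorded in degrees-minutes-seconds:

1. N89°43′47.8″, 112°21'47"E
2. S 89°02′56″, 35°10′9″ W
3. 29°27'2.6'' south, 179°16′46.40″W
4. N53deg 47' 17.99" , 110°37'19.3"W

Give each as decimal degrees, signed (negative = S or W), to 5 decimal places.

Point 1:
  Lat: 89° + 43/60 + 47.8/3600 = 89 + 0.716667 + 0.013278 = 89.729944
  N → positive
  λ: 21′ + 47″ = 21.78333′; 112 + 21.78333/60 = 112.363056
  E ⇒ keep positive
Point 2:
  φ: 89° + 2/60 + 56/3600 = 89 + 0.033333 + 0.015556 = 89.048889
  hemisphere S, so the sign is −
  Longitude: 35 + 10/60 + 9/3600 = 35.169167
  W ⇒ negate
Point 3:
  φ: 29° + 27/60 + 2.6/3600 = 29 + 0.450000 + 0.000722 = 29.450722
  S ⇒ negate
  Lon: 179° + 16/60 + 46.4/3600 = 179 + 0.266667 + 0.012889 = 179.279556
  hemisphere W, so the sign is −
Point 4:
  Lat: 53 + 47/60 + 17.99/3600 = 53.788331
  N → positive
  Longitude: 37′ + 19.3″ = 37.32167′; 110 + 37.32167/60 = 110.622028
  hemisphere W, so the sign is −

1. 89.72994, 112.36306
2. -89.04889, -35.16917
3. -29.45072, -179.27956
4. 53.78833, -110.62203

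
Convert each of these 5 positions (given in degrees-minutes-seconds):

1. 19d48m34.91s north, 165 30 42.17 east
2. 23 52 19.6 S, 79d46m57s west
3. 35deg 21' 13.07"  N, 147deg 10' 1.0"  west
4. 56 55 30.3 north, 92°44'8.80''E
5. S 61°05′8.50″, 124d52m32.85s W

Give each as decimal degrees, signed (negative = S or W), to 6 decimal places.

1. 19.809697, 165.511714
2. -23.872111, -79.782500
3. 35.353631, -147.166944
4. 56.925083, 92.735778
5. -61.085694, -124.875792

Point 1:
  φ: 19° + 48/60 + 34.91/3600 = 19 + 0.800000 + 0.009697 = 19.8096972
  N ⇒ keep positive
  λ: 165 + 30/60 + 42.17/3600 = 165.5117139
  E ⇒ keep positive
Point 2:
  Latitude: 52′ + 19.6″ = 52.32667′; 23 + 52.32667/60 = 23.8721111
  S ⇒ negate
  Longitude: 46′ + 57″ = 46.95000′; 79 + 46.95000/60 = 79.7825000
  W → negative
Point 3:
  Lat: 35 + 21/60 + 13.07/3600 = 35.3536306
  N → positive
  λ: 147° + 10/60 + 1/3600 = 147 + 0.166667 + 0.000278 = 147.1669444
  W ⇒ negate
Point 4:
  Latitude: 55′ + 30.3″ = 55.50500′; 56 + 55.50500/60 = 56.9250833
  N → positive
  Longitude: 44′ + 8.8″ = 44.14667′; 92 + 44.14667/60 = 92.7357778
  E ⇒ keep positive
Point 5:
  φ: 61° + 5/60 + 8.5/3600 = 61 + 0.083333 + 0.002361 = 61.0856944
  hemisphere S, so the sign is −
  Longitude: 124° + 52/60 + 32.85/3600 = 124 + 0.866667 + 0.009125 = 124.8757917
  hemisphere W, so the sign is −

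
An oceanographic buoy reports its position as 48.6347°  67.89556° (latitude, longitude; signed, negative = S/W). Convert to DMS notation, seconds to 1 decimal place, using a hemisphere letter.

48°38′4.9″ N, 67°53′44.0″ E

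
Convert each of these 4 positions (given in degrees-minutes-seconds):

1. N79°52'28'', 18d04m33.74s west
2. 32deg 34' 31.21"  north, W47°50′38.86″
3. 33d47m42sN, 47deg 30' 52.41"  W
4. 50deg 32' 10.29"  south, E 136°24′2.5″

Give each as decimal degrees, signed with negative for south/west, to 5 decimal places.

1. 79.87444, -18.07604
2. 32.57534, -47.84413
3. 33.79500, -47.51456
4. -50.53619, 136.40069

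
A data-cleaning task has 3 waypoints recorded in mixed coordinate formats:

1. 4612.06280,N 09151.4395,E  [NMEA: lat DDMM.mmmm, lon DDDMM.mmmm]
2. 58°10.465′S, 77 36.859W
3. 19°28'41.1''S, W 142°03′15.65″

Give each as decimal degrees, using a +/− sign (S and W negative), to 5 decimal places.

1. 46.20105, 91.85733
2. -58.17442, -77.61432
3. -19.47808, -142.05435

Point 1:
  Lat: degrees = first 2 digits = 46, minutes = 12.0628; 46 + 12.0628/60 = 46.201047
  N ⇒ keep positive
  λ: degrees = first 3 digits = 91, minutes = 51.4395; 91 + 51.4395/60 = 91.857325
  E → positive
Point 2:
  Lat: 10.465′ = 0.174417°; total 58.174417
  hemisphere S, so the sign is −
  λ: 77 + 36.859/60 = 77.614317
  hemisphere W, so the sign is −
Point 3:
  Lat: 28′ + 41.1″ = 28.68500′; 19 + 28.68500/60 = 19.478083
  hemisphere S, so the sign is −
  λ: 142 + 3/60 + 15.65/3600 = 142.054347
  hemisphere W, so the sign is −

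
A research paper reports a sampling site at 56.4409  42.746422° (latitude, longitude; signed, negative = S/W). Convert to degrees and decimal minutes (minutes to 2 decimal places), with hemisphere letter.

Lat: 56° + 0.440900 × 60 = 56° 26.4540′
Longitude: fractional part 0.746422 → 44.7853 minutes

56° 26.45′ N, 42° 44.79′ E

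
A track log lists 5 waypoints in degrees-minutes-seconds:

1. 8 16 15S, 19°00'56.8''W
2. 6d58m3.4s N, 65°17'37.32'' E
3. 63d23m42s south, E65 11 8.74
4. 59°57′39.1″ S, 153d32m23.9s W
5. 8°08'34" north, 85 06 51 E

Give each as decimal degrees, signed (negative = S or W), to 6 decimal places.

1. -8.270833, -19.015778
2. 6.967611, 65.293700
3. -63.395000, 65.185761
4. -59.960861, -153.539972
5. 8.142778, 85.114167

Point 1:
  Lat: 16′ + 15″ = 16.25000′; 8 + 16.25000/60 = 8.2708333
  S ⇒ negate
  Lon: 19 + 0/60 + 56.8/3600 = 19.0157778
  hemisphere W, so the sign is −
Point 2:
  Lat: 6° + 58/60 + 3.4/3600 = 6 + 0.966667 + 0.000944 = 6.9676111
  N ⇒ keep positive
  λ: 65° + 17/60 + 37.32/3600 = 65 + 0.283333 + 0.010367 = 65.2937000
  E ⇒ keep positive
Point 3:
  Latitude: 63° + 23/60 + 42/3600 = 63 + 0.383333 + 0.011667 = 63.3950000
  S ⇒ negate
  λ: 65 + 11/60 + 8.74/3600 = 65.1857611
  E → positive
Point 4:
  Latitude: 59 + 57/60 + 39.1/3600 = 59.9608611
  S → negative
  Longitude: 153 + 32/60 + 23.9/3600 = 153.5399722
  W ⇒ negate
Point 5:
  Lat: 8′ + 34″ = 8.56667′; 8 + 8.56667/60 = 8.1427778
  N → positive
  λ: 85° + 6/60 + 51/3600 = 85 + 0.100000 + 0.014167 = 85.1141667
  E ⇒ keep positive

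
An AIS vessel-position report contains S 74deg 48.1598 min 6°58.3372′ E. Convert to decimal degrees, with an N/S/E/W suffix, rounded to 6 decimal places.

74.802663° S, 6.972287° E

φ: 48.1598′ = 0.802663°; total 74.8026633
Lon: 58.3372′ = 0.972287°; total 6.9722867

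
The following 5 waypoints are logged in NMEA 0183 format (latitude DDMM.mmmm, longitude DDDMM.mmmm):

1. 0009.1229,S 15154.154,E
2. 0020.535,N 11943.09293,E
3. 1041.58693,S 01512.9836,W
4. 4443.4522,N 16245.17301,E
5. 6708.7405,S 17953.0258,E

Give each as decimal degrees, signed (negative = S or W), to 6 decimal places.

1. -0.152048, 151.902567
2. 0.342250, 119.718216
3. -10.693116, -15.216393
4. 44.724203, 162.752884
5. -67.145675, 179.883763

Point 1:
  Latitude: split at 2 digits → 00° and 9.1229′; 0 + 9.1229/60 = 0.1520483
  hemisphere S, so the sign is −
  Lon: split at 3 digits → 151° and 54.154′; 151 + 54.154/60 = 151.9025667
  E ⇒ keep positive
Point 2:
  Latitude: degrees = first 2 digits = 0, minutes = 20.535; 0 + 20.535/60 = 0.3422500
  N → positive
  Longitude: degrees = first 3 digits = 119, minutes = 43.09293; 119 + 43.09293/60 = 119.7182155
  E ⇒ keep positive
Point 3:
  Lat: degrees = first 2 digits = 10, minutes = 41.58693; 10 + 41.58693/60 = 10.6931155
  S ⇒ negate
  Lon: split at 3 digits → 015° and 12.9836′; 15 + 12.9836/60 = 15.2163933
  W → negative
Point 4:
  φ: split at 2 digits → 44° and 43.4522′; 44 + 43.4522/60 = 44.7242033
  N ⇒ keep positive
  λ: split at 3 digits → 162° and 45.17301′; 162 + 45.17301/60 = 162.7528835
  E → positive
Point 5:
  φ: degrees = first 2 digits = 67, minutes = 8.7405; 67 + 8.7405/60 = 67.1456750
  S → negative
  Lon: degrees = first 3 digits = 179, minutes = 53.0258; 179 + 53.0258/60 = 179.8837633
  E → positive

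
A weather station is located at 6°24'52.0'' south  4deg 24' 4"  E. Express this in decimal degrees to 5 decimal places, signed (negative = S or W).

φ: 24′ + 52″ = 24.86667′; 6 + 24.86667/60 = 6.414444
hemisphere S, so the sign is −
Longitude: 4 + 24/60 + 4/3600 = 4.401111
E ⇒ keep positive

-6.41444, 4.40111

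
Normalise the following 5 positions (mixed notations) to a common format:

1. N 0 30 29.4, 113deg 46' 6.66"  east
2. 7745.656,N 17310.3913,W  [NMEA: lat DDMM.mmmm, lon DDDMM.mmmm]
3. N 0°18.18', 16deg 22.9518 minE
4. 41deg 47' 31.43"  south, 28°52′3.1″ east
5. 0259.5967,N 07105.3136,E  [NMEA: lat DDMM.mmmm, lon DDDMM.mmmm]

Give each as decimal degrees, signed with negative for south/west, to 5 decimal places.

Point 1:
  φ: 0° + 30/60 + 29.4/3600 = 0 + 0.500000 + 0.008167 = 0.508167
  N → positive
  Longitude: 113 + 46/60 + 6.66/3600 = 113.768517
  E ⇒ keep positive
Point 2:
  φ: split at 2 digits → 77° and 45.656′; 77 + 45.656/60 = 77.760933
  N → positive
  Longitude: degrees = first 3 digits = 173, minutes = 10.3913; 173 + 10.3913/60 = 173.173188
  hemisphere W, so the sign is −
Point 3:
  Latitude: 18.18′ = 0.303000°; total 0.303000
  N → positive
  Longitude: 22.9518′ = 0.382530°; total 16.382530
  E → positive
Point 4:
  Lat: 41° + 47/60 + 31.43/3600 = 41 + 0.783333 + 0.008731 = 41.792064
  S → negative
  Lon: 52′ + 3.1″ = 52.05167′; 28 + 52.05167/60 = 28.867528
  E ⇒ keep positive
Point 5:
  Latitude: split at 2 digits → 02° and 59.5967′; 2 + 59.5967/60 = 2.993278
  N ⇒ keep positive
  λ: split at 3 digits → 071° and 5.3136′; 71 + 5.3136/60 = 71.088560
  E ⇒ keep positive

1. 0.50817, 113.76852
2. 77.76093, -173.17319
3. 0.30300, 16.38253
4. -41.79206, 28.86753
5. 2.99328, 71.08856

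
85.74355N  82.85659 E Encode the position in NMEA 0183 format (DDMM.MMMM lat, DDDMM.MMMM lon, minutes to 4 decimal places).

8544.6130,N / 08251.3954,E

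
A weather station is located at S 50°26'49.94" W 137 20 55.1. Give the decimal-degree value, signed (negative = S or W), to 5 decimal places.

-50.44721, -137.34864

Latitude: 50 + 26/60 + 49.94/3600 = 50.447206
S ⇒ negate
Longitude: 137° + 20/60 + 55.1/3600 = 137 + 0.333333 + 0.015306 = 137.348639
hemisphere W, so the sign is −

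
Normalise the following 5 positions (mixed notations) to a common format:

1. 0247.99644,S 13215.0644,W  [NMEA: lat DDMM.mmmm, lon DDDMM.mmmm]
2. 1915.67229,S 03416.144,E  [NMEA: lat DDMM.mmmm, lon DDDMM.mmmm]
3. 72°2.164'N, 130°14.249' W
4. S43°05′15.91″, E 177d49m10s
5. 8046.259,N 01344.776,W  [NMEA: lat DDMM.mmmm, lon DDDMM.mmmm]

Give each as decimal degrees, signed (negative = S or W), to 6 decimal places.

1. -2.799941, -132.251073
2. -19.261205, 34.269067
3. 72.036067, -130.237483
4. -43.087753, 177.819444
5. 80.770983, -13.746267

Point 1:
  φ: split at 2 digits → 02° and 47.99644′; 2 + 47.99644/60 = 2.7999407
  S → negative
  Longitude: split at 3 digits → 132° and 15.0644′; 132 + 15.0644/60 = 132.2510733
  hemisphere W, so the sign is −
Point 2:
  Lat: degrees = first 2 digits = 19, minutes = 15.67229; 19 + 15.67229/60 = 19.2612048
  S → negative
  Lon: split at 3 digits → 034° and 16.144′; 34 + 16.144/60 = 34.2690667
  E → positive
Point 3:
  φ: 72 + 2.164/60 = 72.0360667
  N ⇒ keep positive
  Lon: 14.249′ = 0.237483°; total 130.2374833
  W ⇒ negate
Point 4:
  Lat: 43 + 5/60 + 15.91/3600 = 43.0877528
  S ⇒ negate
  Longitude: 49′ + 10″ = 49.16667′; 177 + 49.16667/60 = 177.8194444
  E ⇒ keep positive
Point 5:
  Lat: degrees = first 2 digits = 80, minutes = 46.259; 80 + 46.259/60 = 80.7709833
  N → positive
  Longitude: degrees = first 3 digits = 13, minutes = 44.776; 13 + 44.776/60 = 13.7462667
  W → negative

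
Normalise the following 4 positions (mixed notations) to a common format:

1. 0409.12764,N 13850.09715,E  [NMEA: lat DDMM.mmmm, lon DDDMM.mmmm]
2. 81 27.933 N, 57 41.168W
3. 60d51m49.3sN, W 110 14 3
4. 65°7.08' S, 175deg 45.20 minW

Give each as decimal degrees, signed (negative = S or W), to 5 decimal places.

1. 4.15213, 138.83495
2. 81.46555, -57.68613
3. 60.86369, -110.23417
4. -65.11800, -175.75333

Point 1:
  φ: split at 2 digits → 04° and 9.12764′; 4 + 9.12764/60 = 4.152127
  N → positive
  λ: degrees = first 3 digits = 138, minutes = 50.09715; 138 + 50.09715/60 = 138.834953
  E ⇒ keep positive
Point 2:
  Lat: 81 + 27.933/60 = 81.465550
  N → positive
  λ: 41.168′ = 0.686133°; total 57.686133
  W ⇒ negate
Point 3:
  Lat: 60 + 51/60 + 49.3/3600 = 60.863694
  N → positive
  Longitude: 110° + 14/60 + 3/3600 = 110 + 0.233333 + 0.000833 = 110.234167
  W → negative
Point 4:
  Latitude: 7.08′ = 0.118000°; total 65.118000
  hemisphere S, so the sign is −
  λ: 45.2′ = 0.753333°; total 175.753333
  hemisphere W, so the sign is −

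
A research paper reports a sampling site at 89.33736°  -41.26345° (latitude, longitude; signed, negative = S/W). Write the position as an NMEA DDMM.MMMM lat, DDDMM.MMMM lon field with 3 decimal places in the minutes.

8920.242,N / 04115.807,W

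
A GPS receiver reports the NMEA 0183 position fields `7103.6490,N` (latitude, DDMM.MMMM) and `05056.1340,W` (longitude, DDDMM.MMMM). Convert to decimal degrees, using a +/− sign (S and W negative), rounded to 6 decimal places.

71.060817, -50.935567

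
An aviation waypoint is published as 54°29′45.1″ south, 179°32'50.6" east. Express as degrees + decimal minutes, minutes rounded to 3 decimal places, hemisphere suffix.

54° 29.752′ S, 179° 32.843′ E

Lat: seconds/60 = 0.75167; minutes = 29 + 0.75167 = 29.75167
Lon: 32 + 50.6/60 = 32.84333′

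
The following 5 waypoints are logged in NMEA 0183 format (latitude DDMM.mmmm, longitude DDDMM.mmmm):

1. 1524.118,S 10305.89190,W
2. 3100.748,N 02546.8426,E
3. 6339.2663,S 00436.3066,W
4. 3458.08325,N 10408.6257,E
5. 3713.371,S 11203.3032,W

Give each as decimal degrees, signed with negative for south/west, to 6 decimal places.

1. -15.401967, -103.098198
2. 31.012467, 25.780710
3. -63.654438, -4.605110
4. 34.968054, 104.143762
5. -37.222850, -112.055053

Point 1:
  φ: split at 2 digits → 15° and 24.118′; 15 + 24.118/60 = 15.4019667
  S → negative
  Longitude: degrees = first 3 digits = 103, minutes = 5.8919; 103 + 5.8919/60 = 103.0981983
  W → negative
Point 2:
  φ: degrees = first 2 digits = 31, minutes = 0.748; 31 + 0.748/60 = 31.0124667
  N ⇒ keep positive
  Longitude: split at 3 digits → 025° and 46.8426′; 25 + 46.8426/60 = 25.7807100
  E → positive
Point 3:
  Latitude: degrees = first 2 digits = 63, minutes = 39.2663; 63 + 39.2663/60 = 63.6544383
  hemisphere S, so the sign is −
  Lon: degrees = first 3 digits = 4, minutes = 36.3066; 4 + 36.3066/60 = 4.6051100
  W ⇒ negate
Point 4:
  Latitude: degrees = first 2 digits = 34, minutes = 58.08325; 34 + 58.08325/60 = 34.9680542
  N → positive
  Lon: degrees = first 3 digits = 104, minutes = 8.6257; 104 + 8.6257/60 = 104.1437617
  E ⇒ keep positive
Point 5:
  φ: split at 2 digits → 37° and 13.371′; 37 + 13.371/60 = 37.2228500
  S → negative
  λ: split at 3 digits → 112° and 3.3032′; 112 + 3.3032/60 = 112.0550533
  hemisphere W, so the sign is −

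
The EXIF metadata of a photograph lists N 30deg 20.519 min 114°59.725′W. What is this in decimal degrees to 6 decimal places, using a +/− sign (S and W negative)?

Latitude: 20.519′ = 0.341983°; total 30.3419833
N ⇒ keep positive
Lon: 59.725′ = 0.995417°; total 114.9954167
hemisphere W, so the sign is −

30.341983, -114.995417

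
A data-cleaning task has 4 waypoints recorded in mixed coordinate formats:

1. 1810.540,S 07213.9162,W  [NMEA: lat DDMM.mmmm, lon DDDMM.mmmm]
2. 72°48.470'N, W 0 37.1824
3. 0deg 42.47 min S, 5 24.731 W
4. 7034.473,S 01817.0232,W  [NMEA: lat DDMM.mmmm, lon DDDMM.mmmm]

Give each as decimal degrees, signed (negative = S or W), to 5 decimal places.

Point 1:
  Lat: split at 2 digits → 18° and 10.54′; 18 + 10.54/60 = 18.175667
  hemisphere S, so the sign is −
  Longitude: degrees = first 3 digits = 72, minutes = 13.9162; 72 + 13.9162/60 = 72.231937
  hemisphere W, so the sign is −
Point 2:
  Latitude: 48.47′ = 0.807833°; total 72.807833
  N → positive
  Lon: 0 + 37.1824/60 = 0.619707
  hemisphere W, so the sign is −
Point 3:
  Latitude: 42.47′ = 0.707833°; total 0.707833
  S → negative
  λ: 24.731′ = 0.412183°; total 5.412183
  W → negative
Point 4:
  φ: split at 2 digits → 70° and 34.473′; 70 + 34.473/60 = 70.574550
  hemisphere S, so the sign is −
  Lon: degrees = first 3 digits = 18, minutes = 17.0232; 18 + 17.0232/60 = 18.283720
  hemisphere W, so the sign is −

1. -18.17567, -72.23194
2. 72.80783, -0.61971
3. -0.70783, -5.41218
4. -70.57455, -18.28372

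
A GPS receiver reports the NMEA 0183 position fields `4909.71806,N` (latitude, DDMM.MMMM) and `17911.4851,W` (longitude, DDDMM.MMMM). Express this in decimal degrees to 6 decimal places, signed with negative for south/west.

Latitude: degrees = first 2 digits = 49, minutes = 9.71806; 49 + 9.71806/60 = 49.1619677
N ⇒ keep positive
λ: degrees = first 3 digits = 179, minutes = 11.4851; 179 + 11.4851/60 = 179.1914183
W ⇒ negate

49.161968, -179.191418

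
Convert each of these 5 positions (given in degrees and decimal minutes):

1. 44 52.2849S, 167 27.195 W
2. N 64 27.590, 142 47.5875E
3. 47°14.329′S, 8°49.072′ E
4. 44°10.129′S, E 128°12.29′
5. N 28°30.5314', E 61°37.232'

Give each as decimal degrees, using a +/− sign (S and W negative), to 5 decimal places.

Point 1:
  φ: 44 + 52.2849/60 = 44.871415
  hemisphere S, so the sign is −
  Longitude: 27.195′ = 0.453250°; total 167.453250
  W → negative
Point 2:
  Latitude: 64 + 27.59/60 = 64.459833
  N ⇒ keep positive
  Lon: 47.5875′ = 0.793125°; total 142.793125
  E ⇒ keep positive
Point 3:
  Latitude: 14.329′ = 0.238817°; total 47.238817
  hemisphere S, so the sign is −
  Lon: 8 + 49.072/60 = 8.817867
  E → positive
Point 4:
  φ: 10.129′ = 0.168817°; total 44.168817
  S ⇒ negate
  λ: 128 + 12.29/60 = 128.204833
  E → positive
Point 5:
  φ: 30.5314′ = 0.508857°; total 28.508857
  N → positive
  Lon: 61 + 37.232/60 = 61.620533
  E ⇒ keep positive

1. -44.87142, -167.45325
2. 64.45983, 142.79313
3. -47.23882, 8.81787
4. -44.16882, 128.20483
5. 28.50886, 61.62053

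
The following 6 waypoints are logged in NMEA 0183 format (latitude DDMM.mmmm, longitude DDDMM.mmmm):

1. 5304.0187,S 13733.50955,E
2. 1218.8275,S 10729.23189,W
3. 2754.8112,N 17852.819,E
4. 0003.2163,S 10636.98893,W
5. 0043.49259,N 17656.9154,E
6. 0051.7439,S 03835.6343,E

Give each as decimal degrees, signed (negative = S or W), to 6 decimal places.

Point 1:
  Lat: split at 2 digits → 53° and 4.0187′; 53 + 4.0187/60 = 53.0669783
  S ⇒ negate
  Lon: split at 3 digits → 137° and 33.50955′; 137 + 33.50955/60 = 137.5584925
  E → positive
Point 2:
  Lat: split at 2 digits → 12° and 18.8275′; 12 + 18.8275/60 = 12.3137917
  S ⇒ negate
  Lon: split at 3 digits → 107° and 29.23189′; 107 + 29.23189/60 = 107.4871982
  W ⇒ negate
Point 3:
  Lat: degrees = first 2 digits = 27, minutes = 54.8112; 27 + 54.8112/60 = 27.9135200
  N → positive
  λ: split at 3 digits → 178° and 52.819′; 178 + 52.819/60 = 178.8803167
  E → positive
Point 4:
  Latitude: degrees = first 2 digits = 0, minutes = 3.2163; 0 + 3.2163/60 = 0.0536050
  S → negative
  Lon: degrees = first 3 digits = 106, minutes = 36.98893; 106 + 36.98893/60 = 106.6164822
  W ⇒ negate
Point 5:
  Latitude: degrees = first 2 digits = 0, minutes = 43.49259; 0 + 43.49259/60 = 0.7248765
  N ⇒ keep positive
  Longitude: degrees = first 3 digits = 176, minutes = 56.9154; 176 + 56.9154/60 = 176.9485900
  E ⇒ keep positive
Point 6:
  Lat: degrees = first 2 digits = 0, minutes = 51.7439; 0 + 51.7439/60 = 0.8623983
  S → negative
  λ: degrees = first 3 digits = 38, minutes = 35.6343; 38 + 35.6343/60 = 38.5939050
  E ⇒ keep positive

1. -53.066978, 137.558493
2. -12.313792, -107.487198
3. 27.913520, 178.880317
4. -0.053605, -106.616482
5. 0.724877, 176.948590
6. -0.862398, 38.593905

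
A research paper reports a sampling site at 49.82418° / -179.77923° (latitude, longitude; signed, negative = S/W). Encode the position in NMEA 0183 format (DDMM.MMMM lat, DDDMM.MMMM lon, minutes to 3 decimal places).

4949.451,N / 17946.754,W

Latitude: fractional part 0.824180 → 49.45080 minutes
Longitude is negative → W; |value| = 179.779230
Lon: minutes = (179.779230 − 179) × 60 = 46.75380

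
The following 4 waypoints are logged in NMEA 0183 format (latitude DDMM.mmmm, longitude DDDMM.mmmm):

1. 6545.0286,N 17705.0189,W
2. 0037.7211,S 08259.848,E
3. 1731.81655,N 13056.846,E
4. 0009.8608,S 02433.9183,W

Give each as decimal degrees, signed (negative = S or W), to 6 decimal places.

1. 65.750477, -177.083648
2. -0.628685, 82.997467
3. 17.530276, 130.947433
4. -0.164347, -24.565305

Point 1:
  φ: degrees = first 2 digits = 65, minutes = 45.0286; 65 + 45.0286/60 = 65.7504767
  N → positive
  Longitude: split at 3 digits → 177° and 5.0189′; 177 + 5.0189/60 = 177.0836483
  W ⇒ negate
Point 2:
  Latitude: split at 2 digits → 00° and 37.7211′; 0 + 37.7211/60 = 0.6286850
  S → negative
  λ: degrees = first 3 digits = 82, minutes = 59.848; 82 + 59.848/60 = 82.9974667
  E → positive
Point 3:
  Lat: split at 2 digits → 17° and 31.81655′; 17 + 31.81655/60 = 17.5302758
  N → positive
  λ: degrees = first 3 digits = 130, minutes = 56.846; 130 + 56.846/60 = 130.9474333
  E ⇒ keep positive
Point 4:
  Latitude: split at 2 digits → 00° and 9.8608′; 0 + 9.8608/60 = 0.1643467
  S → negative
  λ: degrees = first 3 digits = 24, minutes = 33.9183; 24 + 33.9183/60 = 24.5653050
  W ⇒ negate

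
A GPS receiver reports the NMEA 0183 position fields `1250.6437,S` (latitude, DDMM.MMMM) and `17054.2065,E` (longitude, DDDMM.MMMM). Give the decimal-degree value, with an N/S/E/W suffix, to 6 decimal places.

Lat: degrees = first 2 digits = 12, minutes = 50.6437; 12 + 50.6437/60 = 12.8440617
Lon: degrees = first 3 digits = 170, minutes = 54.2065; 170 + 54.2065/60 = 170.9034417

12.844062° S, 170.903442° E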